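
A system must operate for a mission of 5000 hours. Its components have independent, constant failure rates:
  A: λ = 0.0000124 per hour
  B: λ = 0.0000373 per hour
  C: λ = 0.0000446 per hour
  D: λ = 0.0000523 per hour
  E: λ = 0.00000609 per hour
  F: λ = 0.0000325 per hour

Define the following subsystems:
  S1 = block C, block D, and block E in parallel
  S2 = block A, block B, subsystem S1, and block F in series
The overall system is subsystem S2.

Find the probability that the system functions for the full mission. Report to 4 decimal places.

R(A) = exp(−0.0000124 × 5000) = 0.939883
R(B) = exp(−0.0000373 × 5000) = 0.829859
R(C) = exp(−0.0000446 × 5000) = 0.800115
R(D) = exp(−0.0000523 × 5000) = 0.769896
R(E) = exp(−0.00000609 × 5000) = 0.970009
R(F) = exp(−0.0000325 × 5000) = 0.850016
Parallel (C, D, and E): 1 − (1 − 0.800115)(1 − 0.769896)(1 − 0.970009) = 0.998621
Series (A, B, [0.998621], and F): 0.939883 × 0.829859 × 0.998621 × 0.850016 = 0.6621

0.6621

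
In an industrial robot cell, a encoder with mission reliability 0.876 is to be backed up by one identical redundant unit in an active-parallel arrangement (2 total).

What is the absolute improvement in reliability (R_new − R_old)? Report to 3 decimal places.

0.109

R_before = 0.876
R_after = 1 − (1 − 0.876)^2 = 0.985
ΔR = 0.985 − 0.876 = 0.109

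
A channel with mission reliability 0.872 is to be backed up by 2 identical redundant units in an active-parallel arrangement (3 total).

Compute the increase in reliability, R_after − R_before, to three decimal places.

0.126

R_before = 0.872
R_after = 1 − (1 − 0.872)^3 = 0.998
ΔR = 0.998 − 0.872 = 0.126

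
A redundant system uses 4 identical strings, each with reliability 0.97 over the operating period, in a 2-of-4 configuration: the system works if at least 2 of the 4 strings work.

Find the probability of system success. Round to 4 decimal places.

R = Σ_{i=2}^{4} C(4,i) p^i (1−p)^{4−i} with p = 0.97
C(4,2)·0.97^2·0.03^2 = 0.005081
C(4,3)·0.97^3·0.03^1 = 0.109521
C(4,4)·0.97^4·0.03^0 = 0.885293
Sum = 0.9999

0.9999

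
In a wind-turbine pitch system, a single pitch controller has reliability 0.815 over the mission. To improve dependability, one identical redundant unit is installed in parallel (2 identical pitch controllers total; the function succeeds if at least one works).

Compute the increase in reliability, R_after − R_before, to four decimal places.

R_before = 0.815
R_after = 1 − (1 − 0.815)^2 = 0.9658
ΔR = 0.9658 − 0.815 = 0.1508

0.1508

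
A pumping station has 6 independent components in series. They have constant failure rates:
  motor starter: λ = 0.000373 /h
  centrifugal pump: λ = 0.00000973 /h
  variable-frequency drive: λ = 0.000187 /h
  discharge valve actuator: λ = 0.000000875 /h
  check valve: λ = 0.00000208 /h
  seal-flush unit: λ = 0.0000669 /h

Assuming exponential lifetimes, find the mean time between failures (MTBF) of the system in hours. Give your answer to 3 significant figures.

Series of exponential components: λ_sys = Σ λ_i
λ_sys = 0.000373 + 0.00000973 + 0.000187 + 0.000000875 + 0.00000208 + 0.0000669 = 6.3959e-04 /h
MTBF = 1 / λ_sys = 1560 h

1560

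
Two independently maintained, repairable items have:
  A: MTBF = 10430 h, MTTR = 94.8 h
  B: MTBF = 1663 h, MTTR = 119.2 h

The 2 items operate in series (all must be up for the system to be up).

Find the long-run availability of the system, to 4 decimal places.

0.9247

A(A) = MTBF/(MTBF+MTTR) = 10430/(10430+94.8) = 0.990993
A(B) = MTBF/(MTBF+MTTR) = 1663/(1663+119.2) = 0.933116
Series availability: 0.990993 × 0.933116 = 0.9247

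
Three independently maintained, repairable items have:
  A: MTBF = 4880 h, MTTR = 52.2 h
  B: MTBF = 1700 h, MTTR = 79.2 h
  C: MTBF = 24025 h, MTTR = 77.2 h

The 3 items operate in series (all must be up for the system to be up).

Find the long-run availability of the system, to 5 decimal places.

A(A) = MTBF/(MTBF+MTTR) = 4880/(4880+52.2) = 0.989416
A(B) = MTBF/(MTBF+MTTR) = 1700/(1700+79.2) = 0.955486
A(C) = MTBF/(MTBF+MTTR) = 24025/(24025+77.2) = 0.996797
Series availability: 0.989416 × 0.955486 × 0.996797 = 0.94235

0.94235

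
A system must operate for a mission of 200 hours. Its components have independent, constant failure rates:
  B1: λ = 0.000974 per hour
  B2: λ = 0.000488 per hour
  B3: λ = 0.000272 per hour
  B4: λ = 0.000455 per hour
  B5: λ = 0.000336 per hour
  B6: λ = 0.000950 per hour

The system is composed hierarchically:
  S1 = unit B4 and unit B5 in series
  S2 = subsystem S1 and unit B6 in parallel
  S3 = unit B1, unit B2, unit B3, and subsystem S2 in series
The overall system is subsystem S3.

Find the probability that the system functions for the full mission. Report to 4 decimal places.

0.6890

R(B1) = exp(−0.000974 × 200) = 0.822999
R(B2) = exp(−0.000488 × 200) = 0.907012
R(B3) = exp(−0.000272 × 200) = 0.947053
R(B4) = exp(−0.000455 × 200) = 0.913018
R(B5) = exp(−0.000336 × 200) = 0.935008
R(B6) = exp(−0.000950 × 200) = 0.826959
Series (B4 and B5): 0.913018 × 0.935008 = 0.853679
Parallel ([0.853679] and B6): 1 − (1 − 0.853679)(1 − 0.826959) = 0.974680
Series (B1, B2, B3, and [0.974680]): 0.822999 × 0.907012 × 0.947053 × 0.974680 = 0.6890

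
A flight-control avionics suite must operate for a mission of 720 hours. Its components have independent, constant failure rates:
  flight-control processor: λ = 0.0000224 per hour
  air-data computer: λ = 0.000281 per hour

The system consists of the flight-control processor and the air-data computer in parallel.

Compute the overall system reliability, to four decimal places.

0.9971

R(flight-control processor) = exp(−0.0000224 × 720) = 0.984001
R(air-data computer) = exp(−0.000281 × 720) = 0.816833
Parallel (flight-control processor and air-data computer): 1 − (1 − 0.984001)(1 − 0.816833) = 0.9971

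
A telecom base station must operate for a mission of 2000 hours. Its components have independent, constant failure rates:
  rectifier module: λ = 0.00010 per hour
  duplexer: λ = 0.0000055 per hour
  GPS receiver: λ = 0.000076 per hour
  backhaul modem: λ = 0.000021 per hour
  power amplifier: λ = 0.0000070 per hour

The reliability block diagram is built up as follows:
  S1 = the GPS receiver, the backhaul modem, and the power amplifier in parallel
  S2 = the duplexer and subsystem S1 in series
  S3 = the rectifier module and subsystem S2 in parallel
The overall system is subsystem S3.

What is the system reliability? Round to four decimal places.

R(rectifier module) = exp(−0.00010 × 2000) = 0.818731
R(duplexer) = exp(−0.0000055 × 2000) = 0.989060
R(GPS receiver) = exp(−0.000076 × 2000) = 0.858988
R(backhaul modem) = exp(−0.000021 × 2000) = 0.958870
R(power amplifier) = exp(−0.0000070 × 2000) = 0.986098
Parallel (GPS receiver, backhaul modem, and power amplifier): 1 − (1 − 0.858988)(1 − 0.958870)(1 − 0.986098) = 0.999919
Series (duplexer and [0.999919]): 0.989060 × 0.999919 = 0.988980
Parallel (rectifier module and [0.988980]): 1 − (1 − 0.818731)(1 − 0.988980) = 0.9980

0.9980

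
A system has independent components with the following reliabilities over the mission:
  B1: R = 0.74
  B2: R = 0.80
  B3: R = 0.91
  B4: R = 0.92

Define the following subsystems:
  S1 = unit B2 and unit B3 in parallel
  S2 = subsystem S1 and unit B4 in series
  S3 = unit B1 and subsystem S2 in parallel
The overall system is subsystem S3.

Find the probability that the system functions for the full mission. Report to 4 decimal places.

Parallel (B2 and B3): 1 − (1 − 0.800000)(1 − 0.910000) = 0.982000
Series ([0.982000] and B4): 0.982000 × 0.920000 = 0.903440
Parallel (B1 and [0.903440]): 1 − (1 − 0.740000)(1 − 0.903440) = 0.9749

0.9749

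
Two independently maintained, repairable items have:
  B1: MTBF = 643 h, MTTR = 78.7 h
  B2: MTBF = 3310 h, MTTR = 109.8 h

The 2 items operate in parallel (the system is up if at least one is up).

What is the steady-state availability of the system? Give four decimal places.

0.9965

A(B1) = MTBF/(MTBF+MTTR) = 643/(643+78.7) = 0.890952
A(B2) = MTBF/(MTBF+MTTR) = 3310/(3310+109.8) = 0.967893
Parallel availability: 1 − (1 − 0.890952)(1 − 0.967893) = 0.9965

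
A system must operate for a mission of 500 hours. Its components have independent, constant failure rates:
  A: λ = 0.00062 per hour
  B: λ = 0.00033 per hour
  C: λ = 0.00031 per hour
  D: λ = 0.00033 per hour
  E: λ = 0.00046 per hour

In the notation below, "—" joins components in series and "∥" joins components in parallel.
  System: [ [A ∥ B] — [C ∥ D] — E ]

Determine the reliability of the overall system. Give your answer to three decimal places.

R(A) = exp(−0.00062 × 500) = 0.73345
R(B) = exp(−0.00033 × 500) = 0.84789
R(C) = exp(−0.00031 × 500) = 0.85642
R(D) = exp(−0.00033 × 500) = 0.84789
R(E) = exp(−0.00046 × 500) = 0.79453
Parallel (A and B): 1 − (1 − 0.73345)(1 − 0.84789) = 0.95946
Parallel (C and D): 1 − (1 − 0.85642)(1 − 0.84789) = 0.97816
Series ([0.95946], [0.97816], and E): 0.95946 × 0.97816 × 0.79453 = 0.746

0.746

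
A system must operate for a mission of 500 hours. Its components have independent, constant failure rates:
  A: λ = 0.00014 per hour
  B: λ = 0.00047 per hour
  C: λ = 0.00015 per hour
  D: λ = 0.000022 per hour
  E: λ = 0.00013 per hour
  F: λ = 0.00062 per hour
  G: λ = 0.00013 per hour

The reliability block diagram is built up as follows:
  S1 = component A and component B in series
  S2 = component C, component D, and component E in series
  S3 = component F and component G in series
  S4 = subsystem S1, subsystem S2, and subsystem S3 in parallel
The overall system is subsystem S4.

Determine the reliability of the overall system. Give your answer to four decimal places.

R(A) = exp(−0.00014 × 500) = 0.932394
R(B) = exp(−0.00047 × 500) = 0.790571
R(C) = exp(−0.00015 × 500) = 0.927743
R(D) = exp(−0.000022 × 500) = 0.989060
R(E) = exp(−0.00013 × 500) = 0.937067
R(F) = exp(−0.00062 × 500) = 0.733447
R(G) = exp(−0.00013 × 500) = 0.937067
Series (A and B): 0.932394 × 0.790571 = 0.737124
Series (C, D, and E): 0.927743 × 0.989060 × 0.937067 = 0.859847
Series (F and G): 0.733447 × 0.937067 = 0.687289
Parallel ([0.737124], [0.859847], and [0.687289]): 1 − (1 − 0.737124)(1 − 0.859847)(1 − 0.687289) = 0.9885

0.9885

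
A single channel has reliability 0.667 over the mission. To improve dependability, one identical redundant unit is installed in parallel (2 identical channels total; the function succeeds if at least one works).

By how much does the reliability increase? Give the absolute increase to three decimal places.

0.222

R_before = 0.667
R_after = 1 − (1 − 0.667)^2 = 0.889
ΔR = 0.889 − 0.667 = 0.222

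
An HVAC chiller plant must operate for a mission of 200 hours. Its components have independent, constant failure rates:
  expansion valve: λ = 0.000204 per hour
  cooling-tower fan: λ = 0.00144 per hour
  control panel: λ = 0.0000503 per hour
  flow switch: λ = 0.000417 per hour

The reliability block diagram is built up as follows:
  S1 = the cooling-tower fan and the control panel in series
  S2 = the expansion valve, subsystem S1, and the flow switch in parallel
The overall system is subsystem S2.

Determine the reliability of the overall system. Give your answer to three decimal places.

R(expansion valve) = exp(−0.000204 × 200) = 0.96002
R(cooling-tower fan) = exp(−0.00144 × 200) = 0.74976
R(control panel) = exp(−0.0000503 × 200) = 0.98999
R(flow switch) = exp(−0.000417 × 200) = 0.91998
Series (cooling-tower fan and control panel): 0.74976 × 0.98999 = 0.74225
Parallel (expansion valve, [0.74225], and flow switch): 1 − (1 − 0.96002)(1 − 0.74225)(1 − 0.91998) = 0.999

0.999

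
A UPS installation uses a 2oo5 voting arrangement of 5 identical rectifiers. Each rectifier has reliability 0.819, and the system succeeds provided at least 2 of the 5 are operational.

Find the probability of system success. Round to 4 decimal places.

R = Σ_{i=2}^{5} C(5,i) p^i (1−p)^{5−i} with p = 0.819
C(5,2)·0.819^2·0.181^3 = 0.039774
C(5,3)·0.819^3·0.181^2 = 0.179974
C(5,4)·0.819^4·0.181^1 = 0.407178
C(5,5)·0.819^5·0.181^0 = 0.368485
Sum = 0.9954

0.9954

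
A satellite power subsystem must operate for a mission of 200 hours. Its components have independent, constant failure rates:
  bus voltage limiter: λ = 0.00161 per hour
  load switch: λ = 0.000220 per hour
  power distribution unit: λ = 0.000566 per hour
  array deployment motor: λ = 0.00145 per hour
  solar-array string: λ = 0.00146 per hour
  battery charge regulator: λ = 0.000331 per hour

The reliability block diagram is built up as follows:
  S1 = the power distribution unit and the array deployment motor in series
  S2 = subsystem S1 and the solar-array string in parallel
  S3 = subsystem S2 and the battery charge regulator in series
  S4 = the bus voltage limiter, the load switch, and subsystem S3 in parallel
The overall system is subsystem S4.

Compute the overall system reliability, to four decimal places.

0.9983

R(bus voltage limiter) = exp(−0.00161 × 200) = 0.724698
R(load switch) = exp(−0.000220 × 200) = 0.956954
R(power distribution unit) = exp(−0.000566 × 200) = 0.892972
R(array deployment motor) = exp(−0.00145 × 200) = 0.748264
R(solar-array string) = exp(−0.00146 × 200) = 0.746769
R(battery charge regulator) = exp(−0.000331 × 200) = 0.935944
Series (power distribution unit and array deployment motor): 0.892972 × 0.748264 = 0.668179
Parallel ([0.668179] and solar-array string): 1 − (1 − 0.668179)(1 − 0.746769) = 0.915973
Series ([0.915973] and battery charge regulator): 0.915973 × 0.935944 = 0.857299
Parallel (bus voltage limiter, load switch, and [0.857299]): 1 − (1 − 0.724698)(1 − 0.956954)(1 − 0.857299) = 0.9983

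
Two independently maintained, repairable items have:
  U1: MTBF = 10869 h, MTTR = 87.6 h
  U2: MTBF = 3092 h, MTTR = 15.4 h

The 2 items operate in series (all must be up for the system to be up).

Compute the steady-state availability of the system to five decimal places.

0.98709

A(U1) = MTBF/(MTBF+MTTR) = 10869/(10869+87.6) = 0.992005
A(U2) = MTBF/(MTBF+MTTR) = 3092/(3092+15.4) = 0.995044
Series availability: 0.992005 × 0.995044 = 0.98709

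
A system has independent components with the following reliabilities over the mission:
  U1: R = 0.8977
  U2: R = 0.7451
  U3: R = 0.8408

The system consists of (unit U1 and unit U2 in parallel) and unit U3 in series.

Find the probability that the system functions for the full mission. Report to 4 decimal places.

Parallel (U1 and U2): 1 − (1 − 0.897700)(1 − 0.745100) = 0.973924
Series ([0.973924] and U3): 0.973924 × 0.840800 = 0.8189

0.8189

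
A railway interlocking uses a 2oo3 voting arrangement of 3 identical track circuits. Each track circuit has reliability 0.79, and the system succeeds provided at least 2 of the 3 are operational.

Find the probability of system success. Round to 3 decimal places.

R = Σ_{i=2}^{3} C(3,i) p^i (1−p)^{3−i} with p = 0.79
C(3,2)·0.79^2·0.21^1 = 0.39318
C(3,3)·0.79^3·0.21^0 = 0.49304
Sum = 0.886

0.886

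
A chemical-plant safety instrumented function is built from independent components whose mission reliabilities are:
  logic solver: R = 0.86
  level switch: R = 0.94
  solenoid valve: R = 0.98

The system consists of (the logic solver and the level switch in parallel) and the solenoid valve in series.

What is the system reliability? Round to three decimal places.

Parallel (logic solver and level switch): 1 − (1 − 0.86000)(1 − 0.94000) = 0.99160
Series ([0.99160] and solenoid valve): 0.99160 × 0.98000 = 0.972

0.972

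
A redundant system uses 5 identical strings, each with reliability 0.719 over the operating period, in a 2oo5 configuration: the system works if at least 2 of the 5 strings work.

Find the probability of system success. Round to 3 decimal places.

R = Σ_{i=2}^{5} C(5,i) p^i (1−p)^{5−i} with p = 0.719
C(5,2)·0.719^2·0.281^3 = 0.11470
C(5,3)·0.719^3·0.281^2 = 0.29349
C(5,4)·0.719^4·0.281^1 = 0.37548
C(5,5)·0.719^5·0.281^0 = 0.19215
Sum = 0.976

0.976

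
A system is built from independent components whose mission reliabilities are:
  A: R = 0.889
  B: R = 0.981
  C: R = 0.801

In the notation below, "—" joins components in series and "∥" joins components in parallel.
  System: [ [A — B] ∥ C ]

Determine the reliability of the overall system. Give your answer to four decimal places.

Series (A and B): 0.889000 × 0.981000 = 0.872109
Parallel ([0.872109] and C): 1 − (1 − 0.872109)(1 − 0.801000) = 0.9745

0.9745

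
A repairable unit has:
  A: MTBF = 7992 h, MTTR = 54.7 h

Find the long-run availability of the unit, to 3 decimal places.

0.993

A(A) = MTBF/(MTBF+MTTR) = 7992/(7992+54.7) = 0.993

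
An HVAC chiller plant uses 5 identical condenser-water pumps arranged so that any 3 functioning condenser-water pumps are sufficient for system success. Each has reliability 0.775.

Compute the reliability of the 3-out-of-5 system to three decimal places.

0.921

R = Σ_{i=3}^{5} C(5,i) p^i (1−p)^{5−i} with p = 0.775
C(5,3)·0.775^3·0.225^2 = 0.23565
C(5,4)·0.775^4·0.225^1 = 0.40584
C(5,5)·0.775^5·0.225^0 = 0.27958
Sum = 0.921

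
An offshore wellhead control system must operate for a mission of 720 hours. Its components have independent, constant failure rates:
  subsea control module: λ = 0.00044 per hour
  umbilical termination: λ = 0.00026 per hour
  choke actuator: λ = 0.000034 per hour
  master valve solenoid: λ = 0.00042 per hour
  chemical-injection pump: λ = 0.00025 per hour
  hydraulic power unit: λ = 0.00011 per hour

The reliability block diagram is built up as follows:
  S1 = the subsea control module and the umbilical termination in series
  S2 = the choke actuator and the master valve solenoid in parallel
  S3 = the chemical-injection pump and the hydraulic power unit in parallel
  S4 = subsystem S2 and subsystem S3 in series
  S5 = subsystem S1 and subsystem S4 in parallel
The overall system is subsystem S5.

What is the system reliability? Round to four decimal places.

R(subsea control module) = exp(−0.00044 × 720) = 0.728476
R(umbilical termination) = exp(−0.00026 × 720) = 0.829278
R(choke actuator) = exp(−0.000034 × 720) = 0.975817
R(master valve solenoid) = exp(−0.00042 × 720) = 0.739042
R(chemical-injection pump) = exp(−0.00025 × 720) = 0.835270
R(hydraulic power unit) = exp(−0.00011 × 720) = 0.923855
Series (subsea control module and umbilical termination): 0.728476 × 0.829278 = 0.604109
Parallel (choke actuator and master valve solenoid): 1 − (1 − 0.975817)(1 − 0.739042) = 0.993689
Parallel (chemical-injection pump and hydraulic power unit): 1 − (1 − 0.835270)(1 − 0.923855) = 0.987457
Series ([0.993689] and [0.987457]): 0.993689 × 0.987457 = 0.981225
Parallel ([0.604109] and [0.981225]): 1 − (1 − 0.604109)(1 − 0.981225) = 0.9926

0.9926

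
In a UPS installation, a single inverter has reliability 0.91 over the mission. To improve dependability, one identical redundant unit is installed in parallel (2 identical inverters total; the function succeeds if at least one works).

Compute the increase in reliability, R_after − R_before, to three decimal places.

R_before = 0.91
R_after = 1 − (1 − 0.91)^2 = 0.992
ΔR = 0.992 − 0.91 = 0.082

0.082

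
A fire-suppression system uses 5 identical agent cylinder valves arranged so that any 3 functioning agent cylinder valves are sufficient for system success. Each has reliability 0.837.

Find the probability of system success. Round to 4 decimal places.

R = Σ_{i=3}^{5} C(5,i) p^i (1−p)^{5−i} with p = 0.837
C(5,3)·0.837^3·0.163^2 = 0.155794
C(5,4)·0.837^4·0.163^1 = 0.399999
C(5,5)·0.837^5·0.163^0 = 0.410797
Sum = 0.9666

0.9666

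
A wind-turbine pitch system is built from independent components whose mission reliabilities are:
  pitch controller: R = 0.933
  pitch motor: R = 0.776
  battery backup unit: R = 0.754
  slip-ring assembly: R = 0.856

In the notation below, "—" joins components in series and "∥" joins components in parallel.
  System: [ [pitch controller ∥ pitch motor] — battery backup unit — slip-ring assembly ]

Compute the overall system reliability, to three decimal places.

0.636

Parallel (pitch controller and pitch motor): 1 − (1 − 0.93300)(1 − 0.77600) = 0.98499
Series ([0.98499], battery backup unit, and slip-ring assembly): 0.98499 × 0.75400 × 0.85600 = 0.636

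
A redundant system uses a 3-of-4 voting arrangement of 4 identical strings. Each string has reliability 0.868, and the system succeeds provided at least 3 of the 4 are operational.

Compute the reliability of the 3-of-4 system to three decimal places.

0.913

R = Σ_{i=3}^{4} C(4,i) p^i (1−p)^{4−i} with p = 0.868
C(4,3)·0.868^3·0.132^1 = 0.34530
C(4,4)·0.868^4·0.132^0 = 0.56765
Sum = 0.913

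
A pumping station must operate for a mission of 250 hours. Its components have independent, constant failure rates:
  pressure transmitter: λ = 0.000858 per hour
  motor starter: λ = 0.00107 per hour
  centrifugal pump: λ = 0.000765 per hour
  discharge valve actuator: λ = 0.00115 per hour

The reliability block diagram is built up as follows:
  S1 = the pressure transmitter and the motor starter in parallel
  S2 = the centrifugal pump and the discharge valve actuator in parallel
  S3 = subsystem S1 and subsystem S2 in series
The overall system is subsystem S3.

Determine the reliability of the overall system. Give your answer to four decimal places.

0.9132

R(pressure transmitter) = exp(−0.000858 × 250) = 0.806945
R(motor starter) = exp(−0.00107 × 250) = 0.765290
R(centrifugal pump) = exp(−0.000765 × 250) = 0.825926
R(discharge valve actuator) = exp(−0.00115 × 250) = 0.750137
Parallel (pressure transmitter and motor starter): 1 − (1 − 0.806945)(1 − 0.765290) = 0.954688
Parallel (centrifugal pump and discharge valve actuator): 1 − (1 − 0.825926)(1 − 0.750137) = 0.956505
Series ([0.954688] and [0.956505]): 0.954688 × 0.956505 = 0.9132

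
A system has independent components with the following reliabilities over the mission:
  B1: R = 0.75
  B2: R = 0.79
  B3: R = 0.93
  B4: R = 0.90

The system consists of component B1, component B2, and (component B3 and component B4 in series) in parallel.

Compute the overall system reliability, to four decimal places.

0.9914

Series (B3 and B4): 0.930000 × 0.900000 = 0.837000
Parallel (B1, B2, and [0.837000]): 1 − (1 − 0.750000)(1 − 0.790000)(1 − 0.837000) = 0.9914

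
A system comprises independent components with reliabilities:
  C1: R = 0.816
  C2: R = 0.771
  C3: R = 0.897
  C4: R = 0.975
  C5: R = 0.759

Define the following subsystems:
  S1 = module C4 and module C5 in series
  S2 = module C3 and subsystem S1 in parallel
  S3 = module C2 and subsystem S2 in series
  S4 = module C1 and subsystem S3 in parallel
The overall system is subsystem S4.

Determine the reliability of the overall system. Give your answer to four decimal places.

0.9541

Series (C4 and C5): 0.975000 × 0.759000 = 0.740025
Parallel (C3 and [0.740025]): 1 − (1 − 0.897000)(1 − 0.740025) = 0.973223
Series (C2 and [0.973223]): 0.771000 × 0.973223 = 0.750355
Parallel (C1 and [0.750355]): 1 − (1 − 0.816000)(1 − 0.750355) = 0.9541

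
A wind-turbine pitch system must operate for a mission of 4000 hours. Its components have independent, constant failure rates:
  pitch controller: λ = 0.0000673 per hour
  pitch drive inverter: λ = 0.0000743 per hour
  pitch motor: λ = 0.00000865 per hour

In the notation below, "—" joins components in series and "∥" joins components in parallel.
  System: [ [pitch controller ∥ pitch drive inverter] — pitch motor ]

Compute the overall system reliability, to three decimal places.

0.907

R(pitch controller) = exp(−0.0000673 × 4000) = 0.76399
R(pitch drive inverter) = exp(−0.0000743 × 4000) = 0.74290
R(pitch motor) = exp(−0.00000865 × 4000) = 0.96599
Parallel (pitch controller and pitch drive inverter): 1 − (1 − 0.76399)(1 − 0.74290) = 0.93932
Series ([0.93932] and pitch motor): 0.93932 × 0.96599 = 0.907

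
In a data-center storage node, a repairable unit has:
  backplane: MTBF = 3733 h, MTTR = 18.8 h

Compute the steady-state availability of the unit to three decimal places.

A(backplane) = MTBF/(MTBF+MTTR) = 3733/(3733+18.8) = 0.995

0.995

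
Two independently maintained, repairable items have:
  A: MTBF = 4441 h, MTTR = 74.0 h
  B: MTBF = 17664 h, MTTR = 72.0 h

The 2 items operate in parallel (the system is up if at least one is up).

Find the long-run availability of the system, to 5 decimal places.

A(A) = MTBF/(MTBF+MTTR) = 4441/(4441+74.0) = 0.983610
A(B) = MTBF/(MTBF+MTTR) = 17664/(17664+72.0) = 0.995940
Parallel availability: 1 − (1 − 0.983610)(1 − 0.995940) = 0.99993

0.99993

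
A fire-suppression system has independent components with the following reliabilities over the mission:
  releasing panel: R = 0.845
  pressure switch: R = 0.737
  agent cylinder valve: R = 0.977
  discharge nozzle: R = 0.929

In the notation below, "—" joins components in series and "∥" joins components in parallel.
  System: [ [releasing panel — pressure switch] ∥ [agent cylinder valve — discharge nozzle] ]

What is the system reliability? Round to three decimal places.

0.965

Series (releasing panel and pressure switch): 0.84500 × 0.73700 = 0.62277
Series (agent cylinder valve and discharge nozzle): 0.97700 × 0.92900 = 0.90763
Parallel ([0.62277] and [0.90763]): 1 − (1 − 0.62277)(1 − 0.90763) = 0.965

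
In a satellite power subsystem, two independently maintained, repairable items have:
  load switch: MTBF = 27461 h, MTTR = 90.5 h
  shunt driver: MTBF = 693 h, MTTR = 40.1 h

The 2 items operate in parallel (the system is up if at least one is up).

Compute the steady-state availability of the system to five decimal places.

0.99982

A(load switch) = MTBF/(MTBF+MTTR) = 27461/(27461+90.5) = 0.996715
A(shunt driver) = MTBF/(MTBF+MTTR) = 693/(693+40.1) = 0.945301
Parallel availability: 1 − (1 − 0.996715)(1 − 0.945301) = 0.99982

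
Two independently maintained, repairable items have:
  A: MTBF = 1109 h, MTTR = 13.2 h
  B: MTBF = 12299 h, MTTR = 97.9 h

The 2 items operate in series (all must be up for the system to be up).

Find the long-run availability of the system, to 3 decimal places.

0.980

A(A) = MTBF/(MTBF+MTTR) = 1109/(1109+13.2) = 0.988237
A(B) = MTBF/(MTBF+MTTR) = 12299/(12299+97.9) = 0.992103
Series availability: 0.988237 × 0.992103 = 0.980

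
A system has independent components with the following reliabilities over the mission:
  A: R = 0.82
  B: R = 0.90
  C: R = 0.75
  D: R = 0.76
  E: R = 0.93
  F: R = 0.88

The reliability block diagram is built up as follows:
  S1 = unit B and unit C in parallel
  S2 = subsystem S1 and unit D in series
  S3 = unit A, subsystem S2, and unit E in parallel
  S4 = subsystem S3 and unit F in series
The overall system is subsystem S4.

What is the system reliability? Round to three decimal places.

Parallel (B and C): 1 − (1 − 0.90000)(1 − 0.75000) = 0.97500
Series ([0.97500] and D): 0.97500 × 0.76000 = 0.74100
Parallel (A, [0.74100], and E): 1 − (1 − 0.82000)(1 − 0.74100)(1 − 0.93000) = 0.99674
Series ([0.99674] and F): 0.99674 × 0.88000 = 0.877

0.877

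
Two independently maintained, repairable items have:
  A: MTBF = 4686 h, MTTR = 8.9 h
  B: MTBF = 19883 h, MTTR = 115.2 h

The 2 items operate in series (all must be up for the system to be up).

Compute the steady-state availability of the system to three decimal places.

0.992

A(A) = MTBF/(MTBF+MTTR) = 4686/(4686+8.9) = 0.998104
A(B) = MTBF/(MTBF+MTTR) = 19883/(19883+115.2) = 0.994239
Series availability: 0.998104 × 0.994239 = 0.992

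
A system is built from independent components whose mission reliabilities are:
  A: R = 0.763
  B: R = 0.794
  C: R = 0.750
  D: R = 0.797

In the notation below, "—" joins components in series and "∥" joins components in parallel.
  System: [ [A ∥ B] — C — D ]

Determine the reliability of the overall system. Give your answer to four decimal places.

0.5686

Parallel (A and B): 1 − (1 − 0.763000)(1 − 0.794000) = 0.951178
Series ([0.951178], C, and D): 0.951178 × 0.750000 × 0.797000 = 0.5686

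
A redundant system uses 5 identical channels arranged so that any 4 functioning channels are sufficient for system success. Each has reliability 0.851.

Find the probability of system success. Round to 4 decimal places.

R = Σ_{i=4}^{5} C(5,i) p^i (1−p)^{5−i} with p = 0.851
C(5,4)·0.851^4·0.149^1 = 0.390728
C(5,5)·0.851^5·0.149^0 = 0.446321
Sum = 0.8370

0.8370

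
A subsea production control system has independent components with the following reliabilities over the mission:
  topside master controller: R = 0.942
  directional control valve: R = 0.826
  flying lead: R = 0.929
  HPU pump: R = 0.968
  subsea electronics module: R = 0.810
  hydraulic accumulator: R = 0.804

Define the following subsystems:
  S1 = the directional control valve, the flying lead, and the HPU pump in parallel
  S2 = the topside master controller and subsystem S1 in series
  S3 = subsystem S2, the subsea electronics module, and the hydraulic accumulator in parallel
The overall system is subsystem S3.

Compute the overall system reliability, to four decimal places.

0.9978

Parallel (directional control valve, flying lead, and HPU pump): 1 − (1 − 0.826000)(1 − 0.929000)(1 − 0.968000) = 0.999605
Series (topside master controller and [0.999605]): 0.942000 × 0.999605 = 0.941628
Parallel ([0.941628], subsea electronics module, and hydraulic accumulator): 1 − (1 − 0.941628)(1 − 0.810000)(1 − 0.804000) = 0.9978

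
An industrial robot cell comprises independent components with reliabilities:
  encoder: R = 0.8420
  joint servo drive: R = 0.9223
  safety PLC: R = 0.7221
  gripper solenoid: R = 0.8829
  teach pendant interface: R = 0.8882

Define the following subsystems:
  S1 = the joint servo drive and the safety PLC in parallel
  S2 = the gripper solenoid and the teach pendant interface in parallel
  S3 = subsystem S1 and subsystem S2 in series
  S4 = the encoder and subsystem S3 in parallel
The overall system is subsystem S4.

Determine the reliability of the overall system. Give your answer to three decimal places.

Parallel (joint servo drive and safety PLC): 1 − (1 − 0.92230)(1 − 0.72210) = 0.97841
Parallel (gripper solenoid and teach pendant interface): 1 − (1 − 0.88290)(1 − 0.88820) = 0.98691
Series ([0.97841] and [0.98691]): 0.97841 × 0.98691 = 0.96560
Parallel (encoder and [0.96560]): 1 − (1 − 0.84200)(1 − 0.96560) = 0.995

0.995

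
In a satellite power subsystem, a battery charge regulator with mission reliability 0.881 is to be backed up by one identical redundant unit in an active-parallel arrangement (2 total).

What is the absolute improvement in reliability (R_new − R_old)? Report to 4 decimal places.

R_before = 0.881
R_after = 1 − (1 − 0.881)^2 = 0.9858
ΔR = 0.9858 − 0.881 = 0.1048

0.1048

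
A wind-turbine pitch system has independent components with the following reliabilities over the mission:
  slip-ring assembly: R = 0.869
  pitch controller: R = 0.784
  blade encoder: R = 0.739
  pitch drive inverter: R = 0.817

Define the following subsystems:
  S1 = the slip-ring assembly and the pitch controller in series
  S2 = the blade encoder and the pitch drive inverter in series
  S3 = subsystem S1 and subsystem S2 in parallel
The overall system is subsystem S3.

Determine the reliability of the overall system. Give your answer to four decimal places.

Series (slip-ring assembly and pitch controller): 0.869000 × 0.784000 = 0.681296
Series (blade encoder and pitch drive inverter): 0.739000 × 0.817000 = 0.603763
Parallel ([0.681296] and [0.603763]): 1 − (1 − 0.681296)(1 − 0.603763) = 0.8737

0.8737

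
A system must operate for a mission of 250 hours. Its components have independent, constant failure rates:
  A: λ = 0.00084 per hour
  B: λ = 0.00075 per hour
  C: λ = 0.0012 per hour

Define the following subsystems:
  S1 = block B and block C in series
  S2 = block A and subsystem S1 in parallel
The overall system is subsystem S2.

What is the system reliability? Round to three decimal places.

R(A) = exp(−0.00084 × 250) = 0.81058
R(B) = exp(−0.00075 × 250) = 0.82903
R(C) = exp(−0.0012 × 250) = 0.74082
Series (B and C): 0.82903 × 0.74082 = 0.61416
Parallel (A and [0.61416]): 1 − (1 − 0.81058)(1 − 0.61416) = 0.927

0.927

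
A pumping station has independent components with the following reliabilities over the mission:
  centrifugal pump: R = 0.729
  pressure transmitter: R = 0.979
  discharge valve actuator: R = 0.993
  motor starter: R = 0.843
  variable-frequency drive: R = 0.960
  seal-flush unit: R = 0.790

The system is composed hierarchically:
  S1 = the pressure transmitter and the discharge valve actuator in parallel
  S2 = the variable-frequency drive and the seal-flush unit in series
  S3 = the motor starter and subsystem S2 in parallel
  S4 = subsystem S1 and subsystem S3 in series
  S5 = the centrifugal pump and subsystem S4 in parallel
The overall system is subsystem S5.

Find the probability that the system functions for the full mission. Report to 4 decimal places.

0.9897

Parallel (pressure transmitter and discharge valve actuator): 1 − (1 − 0.979000)(1 − 0.993000) = 0.999853
Series (variable-frequency drive and seal-flush unit): 0.960000 × 0.790000 = 0.758400
Parallel (motor starter and [0.758400]): 1 − (1 − 0.843000)(1 − 0.758400) = 0.962069
Series ([0.999853] and [0.962069]): 0.999853 × 0.962069 = 0.961928
Parallel (centrifugal pump and [0.961928]): 1 − (1 − 0.729000)(1 − 0.961928) = 0.9897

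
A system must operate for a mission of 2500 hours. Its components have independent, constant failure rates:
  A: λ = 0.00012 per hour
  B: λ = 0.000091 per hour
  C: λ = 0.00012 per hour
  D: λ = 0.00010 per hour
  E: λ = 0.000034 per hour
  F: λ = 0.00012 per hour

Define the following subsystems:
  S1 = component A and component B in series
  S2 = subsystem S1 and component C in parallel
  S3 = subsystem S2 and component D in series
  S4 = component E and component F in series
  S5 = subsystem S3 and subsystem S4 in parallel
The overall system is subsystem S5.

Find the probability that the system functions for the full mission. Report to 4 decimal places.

R(A) = exp(−0.00012 × 2500) = 0.740818
R(B) = exp(−0.000091 × 2500) = 0.796522
R(C) = exp(−0.00012 × 2500) = 0.740818
R(D) = exp(−0.00010 × 2500) = 0.778801
R(E) = exp(−0.000034 × 2500) = 0.918512
R(F) = exp(−0.00012 × 2500) = 0.740818
Series (A and B): 0.740818 × 0.796522 = 0.590078
Parallel ([0.590078] and C): 1 − (1 − 0.590078)(1 − 0.740818) = 0.893756
Series ([0.893756] and D): 0.893756 × 0.778801 = 0.696058
Series (E and F): 0.918512 × 0.740818 = 0.680450
Parallel ([0.696058] and [0.680450]): 1 − (1 − 0.696058)(1 − 0.680450) = 0.9029

0.9029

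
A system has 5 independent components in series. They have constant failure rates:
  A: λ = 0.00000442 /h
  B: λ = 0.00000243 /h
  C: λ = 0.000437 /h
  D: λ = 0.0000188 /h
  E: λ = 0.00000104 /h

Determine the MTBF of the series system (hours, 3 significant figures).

2160

Series of exponential components: λ_sys = Σ λ_i
λ_sys = 0.00000442 + 0.00000243 + 0.000437 + 0.0000188 + 0.00000104 = 4.6369e-04 /h
MTBF = 1 / λ_sys = 2160 h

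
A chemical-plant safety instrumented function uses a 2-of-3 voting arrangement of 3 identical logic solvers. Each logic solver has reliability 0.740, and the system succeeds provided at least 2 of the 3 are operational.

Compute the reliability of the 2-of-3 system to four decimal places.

0.8324

R = Σ_{i=2}^{3} C(3,i) p^i (1−p)^{3−i} with p = 0.740
C(3,2)·0.740^2·0.260^1 = 0.427128
C(3,3)·0.740^3·0.260^0 = 0.405224
Sum = 0.8324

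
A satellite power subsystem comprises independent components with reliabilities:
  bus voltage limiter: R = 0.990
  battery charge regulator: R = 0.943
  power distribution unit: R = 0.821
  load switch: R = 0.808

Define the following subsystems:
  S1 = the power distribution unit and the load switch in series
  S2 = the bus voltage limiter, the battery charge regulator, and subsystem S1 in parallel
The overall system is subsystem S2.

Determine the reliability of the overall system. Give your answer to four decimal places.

Series (power distribution unit and load switch): 0.821000 × 0.808000 = 0.663368
Parallel (bus voltage limiter, battery charge regulator, and [0.663368]): 1 − (1 − 0.990000)(1 − 0.943000)(1 − 0.663368) = 0.9998

0.9998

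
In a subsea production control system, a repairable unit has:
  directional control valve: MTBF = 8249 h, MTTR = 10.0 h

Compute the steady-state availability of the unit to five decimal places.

0.99879

A(directional control valve) = MTBF/(MTBF+MTTR) = 8249/(8249+10.0) = 0.99879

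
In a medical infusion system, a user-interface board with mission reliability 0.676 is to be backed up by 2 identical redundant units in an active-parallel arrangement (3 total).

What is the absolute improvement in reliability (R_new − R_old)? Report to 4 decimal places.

R_before = 0.676
R_after = 1 − (1 − 0.676)^3 = 0.9660
ΔR = 0.9660 − 0.676 = 0.2900

0.2900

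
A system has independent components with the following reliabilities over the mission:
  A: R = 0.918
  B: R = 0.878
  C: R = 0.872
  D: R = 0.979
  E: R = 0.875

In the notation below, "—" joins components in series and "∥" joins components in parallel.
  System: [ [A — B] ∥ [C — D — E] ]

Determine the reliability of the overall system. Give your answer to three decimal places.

Series (A and B): 0.91800 × 0.87800 = 0.80600
Series (C, D, and E): 0.87200 × 0.97900 × 0.87500 = 0.74698
Parallel ([0.80600] and [0.74698]): 1 − (1 − 0.80600)(1 − 0.74698) = 0.951

0.951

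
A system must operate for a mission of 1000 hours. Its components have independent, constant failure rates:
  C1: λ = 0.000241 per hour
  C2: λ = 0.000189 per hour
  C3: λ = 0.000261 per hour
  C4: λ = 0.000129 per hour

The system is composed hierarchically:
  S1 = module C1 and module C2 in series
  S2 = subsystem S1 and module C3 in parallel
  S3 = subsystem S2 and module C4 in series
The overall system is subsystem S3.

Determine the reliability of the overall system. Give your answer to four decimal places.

0.8084

R(C1) = exp(−0.000241 × 1000) = 0.785842
R(C2) = exp(−0.000189 × 1000) = 0.827787
R(C3) = exp(−0.000261 × 1000) = 0.770281
R(C4) = exp(−0.000129 × 1000) = 0.878974
Series (C1 and C2): 0.785842 × 0.827787 = 0.650510
Parallel ([0.650510] and C3): 1 − (1 − 0.650510)(1 − 0.770281) = 0.919716
Series ([0.919716] and C4): 0.919716 × 0.878974 = 0.8084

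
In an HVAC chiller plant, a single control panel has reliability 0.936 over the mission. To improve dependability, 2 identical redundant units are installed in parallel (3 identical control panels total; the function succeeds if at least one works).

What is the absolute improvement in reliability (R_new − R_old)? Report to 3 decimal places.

R_before = 0.936
R_after = 1 − (1 − 0.936)^3 = 1.000
ΔR = 1.000 − 0.936 = 0.064

0.064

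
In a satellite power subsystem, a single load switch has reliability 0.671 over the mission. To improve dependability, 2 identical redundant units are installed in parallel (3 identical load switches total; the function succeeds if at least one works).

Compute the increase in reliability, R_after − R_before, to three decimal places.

0.293

R_before = 0.671
R_after = 1 − (1 − 0.671)^3 = 0.964
ΔR = 0.964 − 0.671 = 0.293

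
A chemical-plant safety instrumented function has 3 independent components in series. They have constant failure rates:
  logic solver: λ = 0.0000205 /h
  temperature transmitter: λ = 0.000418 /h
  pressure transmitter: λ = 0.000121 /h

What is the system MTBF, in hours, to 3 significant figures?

Series of exponential components: λ_sys = Σ λ_i
λ_sys = 0.0000205 + 0.000418 + 0.000121 = 5.5950e-04 /h
MTBF = 1 / λ_sys = 1790 h

1790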